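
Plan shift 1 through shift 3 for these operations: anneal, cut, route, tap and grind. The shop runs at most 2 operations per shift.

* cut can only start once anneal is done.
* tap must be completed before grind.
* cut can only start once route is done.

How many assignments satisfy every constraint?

9

Splitting on anneal: it can be shift 1 (5), shift 2 (4). Listing each branch's schedules as (cut, route, tap, grind) by shift number:
anneal=shift 1: (2,1,2,3) (3,1,2,3) (3,2,1,2) (3,2,1,3) (3,2,2,3) — 5.
anneal=shift 2: (3,1,1,2) (3,1,1,3) (3,1,2,3) (3,2,1,3) — 4.
Summing: 5 + 4 = 9.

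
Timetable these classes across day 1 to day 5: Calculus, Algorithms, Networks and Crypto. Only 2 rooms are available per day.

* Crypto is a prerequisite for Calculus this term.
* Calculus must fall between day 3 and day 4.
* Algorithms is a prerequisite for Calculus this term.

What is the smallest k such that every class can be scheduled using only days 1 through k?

The precedence chain requires at least 2 distinct days.
With at most 2 per day and 4 classes, at least 2 days are needed.
Calculus can't be placed before day 3, so the schedule must run through at least day 3.
3 works (last occupied day: day 3): for example Calculus -> day 3; Crypto -> day 1; Algorithms -> day 1; Networks -> day 2.

3 days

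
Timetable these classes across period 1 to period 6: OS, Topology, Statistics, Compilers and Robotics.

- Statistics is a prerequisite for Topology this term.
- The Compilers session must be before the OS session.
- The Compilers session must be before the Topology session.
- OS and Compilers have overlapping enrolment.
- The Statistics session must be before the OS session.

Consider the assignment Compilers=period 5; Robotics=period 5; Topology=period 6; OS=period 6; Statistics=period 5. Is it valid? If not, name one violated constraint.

Yes

The Statistics session must be before the OS session — holds.
The Compilers session must be before the OS session — holds.
OS and Compilers have overlapping enrolment — holds.
Statistics is a prerequisite for Topology this term — holds.
The Compilers session must be before the Topology session — holds.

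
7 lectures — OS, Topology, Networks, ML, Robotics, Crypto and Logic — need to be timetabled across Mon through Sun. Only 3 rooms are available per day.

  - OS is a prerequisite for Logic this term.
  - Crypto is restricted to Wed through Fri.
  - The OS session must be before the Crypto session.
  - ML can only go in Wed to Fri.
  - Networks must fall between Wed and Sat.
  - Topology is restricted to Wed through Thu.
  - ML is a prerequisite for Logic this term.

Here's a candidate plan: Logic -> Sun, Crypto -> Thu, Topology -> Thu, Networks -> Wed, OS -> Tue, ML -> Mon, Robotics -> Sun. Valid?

No. ML can only go in Wed to Fri is not satisfied.

OS is a prerequisite for Logic this term — holds.
ML is a prerequisite for Logic this term — holds.
Crypto is restricted to Wed through Fri — holds.
Only 3 rooms are available per day — holds.
Topology is restricted to Wed through Thu — holds.
Networks must fall between Wed and Sat — holds.
ML can only go in Wed to Fri — violated.
The OS session must be before the Crypto session — holds.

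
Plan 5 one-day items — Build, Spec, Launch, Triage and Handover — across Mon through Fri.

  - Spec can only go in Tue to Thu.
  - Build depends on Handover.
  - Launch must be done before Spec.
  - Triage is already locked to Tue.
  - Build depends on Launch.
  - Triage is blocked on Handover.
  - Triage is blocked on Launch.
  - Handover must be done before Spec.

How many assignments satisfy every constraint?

12

Splitting on Build: it can be Tue (3), Wed (3), Thu (3), Fri (3). Listing each branch's schedules as (Spec, Launch, Triage, Handover):
Build=Tue: (Tue,Mon,Tue,Mon) (Wed,Mon,Tue,Mon) (Thu,Mon,Tue,Mon) — 3.
Build=Wed: (Tue,Mon,Tue,Mon) (Wed,Mon,Tue,Mon) (Thu,Mon,Tue,Mon) — 3.
Build=Thu: (Tue,Mon,Tue,Mon) (Wed,Mon,Tue,Mon) (Thu,Mon,Tue,Mon) — 3.
Build=Fri: (Tue,Mon,Tue,Mon) (Wed,Mon,Tue,Mon) (Thu,Mon,Tue,Mon) — 3.
Summing: 3 + 3 + 3 + 3 = 12.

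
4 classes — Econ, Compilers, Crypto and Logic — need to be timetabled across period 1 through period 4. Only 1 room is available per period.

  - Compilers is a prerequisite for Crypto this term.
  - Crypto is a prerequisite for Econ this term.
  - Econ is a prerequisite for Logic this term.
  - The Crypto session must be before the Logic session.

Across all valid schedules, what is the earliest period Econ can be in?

Precedence pushes Econ to at least period 3; downstream work caps Econ at period 3.
Econ at period 3 is achievable: Compilers in period 1, Logic in period 4, Econ in period 3, Crypto in period 2.

period 3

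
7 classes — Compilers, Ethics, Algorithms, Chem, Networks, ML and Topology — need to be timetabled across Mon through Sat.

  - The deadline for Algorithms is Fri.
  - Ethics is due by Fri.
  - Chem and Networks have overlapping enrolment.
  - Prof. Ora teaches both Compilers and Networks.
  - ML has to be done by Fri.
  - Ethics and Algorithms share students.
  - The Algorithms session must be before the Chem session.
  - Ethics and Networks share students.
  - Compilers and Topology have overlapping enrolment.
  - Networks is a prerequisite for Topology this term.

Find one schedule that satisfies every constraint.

Chem -> Tue; ML -> Mon; Algorithms -> Mon; Ethics -> Tue; Compilers -> Wed; Networks -> Mon; Topology -> Tue

Checking: Algorithms(Mon) before Chem(Tue); Networks(Mon) before Topology(Tue); Chem(Tue) != Networks(Mon); Compilers(Wed) != Networks(Mon); Ethics(Tue) != Algorithms(Mon); Ethics(Tue) != Networks(Mon); Compilers(Wed) != Topology(Tue); Algorithms=Mon in [Mon,Fri]; Ethics=Tue in [Mon,Fri]; ML=Mon in [Mon,Fri].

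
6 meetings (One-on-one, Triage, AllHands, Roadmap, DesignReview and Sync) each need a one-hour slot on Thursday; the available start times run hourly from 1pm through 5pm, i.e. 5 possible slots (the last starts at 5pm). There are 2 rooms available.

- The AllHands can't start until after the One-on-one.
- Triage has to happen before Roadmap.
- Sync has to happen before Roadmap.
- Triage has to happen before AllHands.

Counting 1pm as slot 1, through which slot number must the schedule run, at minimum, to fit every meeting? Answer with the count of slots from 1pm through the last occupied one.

The precedence chain requires at least 2 distinct slots.
With at most 2 per slot and 6 meetings, at least 3 slots are needed.
3 works (last occupied slot: 3pm): for example AllHands in 2pm, Triage in 1pm, Roadmap in 3pm, Sync in 2pm, DesignReview in 3pm, One-on-one in 1pm.

3 slots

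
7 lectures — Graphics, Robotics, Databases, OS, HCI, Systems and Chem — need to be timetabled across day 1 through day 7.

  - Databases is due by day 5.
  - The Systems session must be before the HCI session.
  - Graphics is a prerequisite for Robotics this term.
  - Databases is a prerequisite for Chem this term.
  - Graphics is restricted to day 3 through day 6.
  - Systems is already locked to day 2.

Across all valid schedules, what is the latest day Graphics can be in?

Graphics is available from day 3; Graphics's own window allows nothing later than day 6.
Graphics at day 6 is achievable: Systems in day 2; Databases in day 1; Graphics in day 6; Chem in day 2; Robotics in day 7; OS in day 1; HCI in day 3.

day 6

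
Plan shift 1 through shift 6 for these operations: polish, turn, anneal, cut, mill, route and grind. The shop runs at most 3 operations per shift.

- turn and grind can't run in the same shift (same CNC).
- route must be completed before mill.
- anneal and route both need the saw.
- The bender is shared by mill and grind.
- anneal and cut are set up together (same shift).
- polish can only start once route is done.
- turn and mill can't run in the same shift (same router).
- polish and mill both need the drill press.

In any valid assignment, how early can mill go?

shift 2

Precedence pushes mill to at least shift 2.
mill at shift 2 is achievable: grind=shift 3; route=shift 1; turn=shift 1; mill=shift 2; cut=shift 2; anneal=shift 2; polish=shift 3.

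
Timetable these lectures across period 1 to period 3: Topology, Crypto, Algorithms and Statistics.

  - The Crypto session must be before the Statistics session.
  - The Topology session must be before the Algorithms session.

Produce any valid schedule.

Crypto in period 1; Statistics in period 2; Topology in period 1; Algorithms in period 2

Checking: Crypto(period 1) before Statistics(period 2); Topology(period 1) before Algorithms(period 2).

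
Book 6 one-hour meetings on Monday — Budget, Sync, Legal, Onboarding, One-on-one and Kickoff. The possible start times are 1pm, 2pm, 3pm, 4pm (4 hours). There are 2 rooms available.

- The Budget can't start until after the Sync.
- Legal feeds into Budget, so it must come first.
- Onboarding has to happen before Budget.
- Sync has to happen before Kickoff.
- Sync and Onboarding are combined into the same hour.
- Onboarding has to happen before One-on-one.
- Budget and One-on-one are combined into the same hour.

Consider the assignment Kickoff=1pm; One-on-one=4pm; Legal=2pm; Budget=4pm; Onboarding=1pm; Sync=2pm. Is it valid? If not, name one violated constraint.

No — it violates: Sync has to happen before Kickoff

Legal feeds into Budget, so it must come first — holds.
Onboarding has to happen before One-on-one — holds.
The Budget can't start until after the Sync — holds.
Sync has to happen before Kickoff — violated.
Sync and Onboarding are combined into the same hour — violated.
Onboarding has to happen before Budget — holds.
There are 2 rooms available — holds.
Budget and One-on-one are combined into the same hour — holds.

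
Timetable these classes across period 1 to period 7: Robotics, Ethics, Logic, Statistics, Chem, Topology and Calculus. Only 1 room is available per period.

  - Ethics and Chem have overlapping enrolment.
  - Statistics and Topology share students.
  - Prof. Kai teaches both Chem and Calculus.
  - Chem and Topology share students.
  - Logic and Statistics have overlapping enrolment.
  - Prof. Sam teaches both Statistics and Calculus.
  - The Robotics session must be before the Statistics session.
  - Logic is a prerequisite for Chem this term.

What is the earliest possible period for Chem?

period 2

Precedence pushes Chem to at least period 2.
Chem at period 2 is achievable: Calculus=period 7; Chem=period 2; Robotics=period 3; Logic=period 1; Statistics=period 4; Topology=period 6; Ethics=period 5.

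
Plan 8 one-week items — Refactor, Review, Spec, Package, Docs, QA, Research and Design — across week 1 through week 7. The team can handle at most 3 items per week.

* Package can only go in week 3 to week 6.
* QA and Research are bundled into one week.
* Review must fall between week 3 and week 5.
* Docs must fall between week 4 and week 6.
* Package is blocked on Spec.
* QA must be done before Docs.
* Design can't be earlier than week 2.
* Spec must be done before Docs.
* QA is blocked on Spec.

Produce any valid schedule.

Docs in week 4, Design in week 2, Package in week 3, Review in week 3, QA in week 2, Spec in week 1, Refactor in week 1, Research in week 2

Checking: QA(week 2) before Docs(week 4); Spec(week 1) before Docs(week 4); Spec(week 1) before QA(week 2); Spec(week 1) before Package(week 3); QA = Research = week 2; Package=week 3 in [week 3,week 6]; Review=week 3 in [week 3,week 5]; Design=week 2 in [week 2,week 7]; Docs=week 4 in [week 4,week 6]; max 3 per week (cap 3).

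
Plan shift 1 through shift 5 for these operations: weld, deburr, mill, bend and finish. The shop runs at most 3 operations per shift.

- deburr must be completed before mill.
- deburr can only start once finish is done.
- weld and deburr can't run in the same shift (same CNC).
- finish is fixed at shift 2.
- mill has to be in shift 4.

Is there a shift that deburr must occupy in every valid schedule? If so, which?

shift 3

finish is fixed at shift 2 and must come before deburr, so deburr is at least shift 3.
mill is fixed at shift 4 and must come after deburr, so deburr is at most shift 3.
So deburr must be shift 3.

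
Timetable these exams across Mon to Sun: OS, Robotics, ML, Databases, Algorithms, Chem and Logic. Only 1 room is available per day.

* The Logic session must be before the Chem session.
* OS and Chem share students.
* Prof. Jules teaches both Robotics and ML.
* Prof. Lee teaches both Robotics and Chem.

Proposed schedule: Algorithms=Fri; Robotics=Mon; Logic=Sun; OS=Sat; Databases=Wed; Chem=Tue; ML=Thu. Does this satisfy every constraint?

Prof. Lee teaches both Robotics and Chem — holds.
Prof. Jules teaches both Robotics and ML — holds.
Only 1 room is available per day — holds.
OS and Chem share students — holds.
The Logic session must be before the Chem session — violated.

No — it violates: The Logic session must be before the Chem session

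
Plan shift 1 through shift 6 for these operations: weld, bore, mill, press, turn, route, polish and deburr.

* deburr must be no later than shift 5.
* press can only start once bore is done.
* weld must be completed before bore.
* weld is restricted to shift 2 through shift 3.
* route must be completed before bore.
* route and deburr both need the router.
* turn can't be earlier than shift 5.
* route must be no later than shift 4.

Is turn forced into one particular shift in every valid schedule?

No

turn can be shift 5 (e.g. route in shift 1; weld in shift 2; press in shift 4; polish in shift 1; turn in shift 5; mill in shift 1; bore in shift 3; deburr in shift 2) or shift 6 (e.g. turn in shift 6; deburr in shift 2; mill in shift 1; polish in shift 1; weld in shift 2; route in shift 1; bore in shift 3; press in shift 4).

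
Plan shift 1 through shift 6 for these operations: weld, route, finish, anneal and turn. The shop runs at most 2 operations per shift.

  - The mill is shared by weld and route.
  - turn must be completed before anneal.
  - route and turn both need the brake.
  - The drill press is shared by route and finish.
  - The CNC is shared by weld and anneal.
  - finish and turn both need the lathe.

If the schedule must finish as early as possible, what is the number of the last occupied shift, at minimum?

shift 3

The precedence chain requires at least 2 distinct shifts.
With at most 2 per shift and 5 operations, at least 3 shifts are needed.
3 works (last occupied shift: shift 3): for example turn=shift 1; finish=shift 3; anneal=shift 2; weld=shift 1; route=shift 2.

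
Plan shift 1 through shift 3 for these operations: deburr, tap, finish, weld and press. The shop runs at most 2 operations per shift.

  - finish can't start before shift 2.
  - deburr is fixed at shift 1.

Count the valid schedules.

Splitting on tap: it can be shift 1 (6), shift 2 (9), shift 3 (9). Listing each branch's schedules as (deburr, finish, weld, press) by shift number:
tap=shift 1: (1,2,2,3) (1,2,3,2) (1,2,3,3) (1,3,2,2) (1,3,2,3) (1,3,3,2) — 6.
tap=shift 2: (1,2,1,3) (1,2,3,1) (1,2,3,3) (1,3,1,2) (1,3,1,3) (1,3,2,1) (1,3,2,3) (1,3,3,1) (1,3,3,2) — 9.
tap=shift 3: (1,2,1,2) (1,2,1,3) (1,2,2,1) (1,2,2,3) (1,2,3,1) (1,2,3,2) (1,3,1,2) (1,3,2,1) (1,3,2,2) — 9.
Summing: 6 + 9 + 9 = 24.

24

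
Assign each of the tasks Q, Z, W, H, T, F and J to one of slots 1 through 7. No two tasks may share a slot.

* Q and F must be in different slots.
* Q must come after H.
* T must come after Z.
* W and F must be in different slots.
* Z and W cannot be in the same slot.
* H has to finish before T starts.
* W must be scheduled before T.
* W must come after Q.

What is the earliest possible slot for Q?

Precedence pushes Q to at least 2; downstream work caps Q at 5.
Q at 2 is achievable: W -> 3, Z -> 4, J -> 7, T -> 5, Q -> 2, H -> 1, F -> 6.

2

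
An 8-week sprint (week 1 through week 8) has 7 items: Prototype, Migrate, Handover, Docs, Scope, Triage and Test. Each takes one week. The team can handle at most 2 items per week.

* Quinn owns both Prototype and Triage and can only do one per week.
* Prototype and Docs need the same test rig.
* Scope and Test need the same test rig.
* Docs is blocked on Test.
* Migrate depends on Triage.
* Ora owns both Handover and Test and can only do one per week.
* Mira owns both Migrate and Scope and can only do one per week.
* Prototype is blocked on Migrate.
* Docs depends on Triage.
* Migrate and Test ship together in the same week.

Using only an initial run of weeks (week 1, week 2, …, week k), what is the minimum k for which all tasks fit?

4

The precedence chain requires at least 3 distinct weeks.
With at most 2 per week and 7 tasks, at least 4 weeks are needed.
4 works (last occupied week: week 4): for example Docs=week 3; Scope=week 3; Test=week 2; Handover=week 1; Migrate=week 2; Triage=week 1; Prototype=week 4.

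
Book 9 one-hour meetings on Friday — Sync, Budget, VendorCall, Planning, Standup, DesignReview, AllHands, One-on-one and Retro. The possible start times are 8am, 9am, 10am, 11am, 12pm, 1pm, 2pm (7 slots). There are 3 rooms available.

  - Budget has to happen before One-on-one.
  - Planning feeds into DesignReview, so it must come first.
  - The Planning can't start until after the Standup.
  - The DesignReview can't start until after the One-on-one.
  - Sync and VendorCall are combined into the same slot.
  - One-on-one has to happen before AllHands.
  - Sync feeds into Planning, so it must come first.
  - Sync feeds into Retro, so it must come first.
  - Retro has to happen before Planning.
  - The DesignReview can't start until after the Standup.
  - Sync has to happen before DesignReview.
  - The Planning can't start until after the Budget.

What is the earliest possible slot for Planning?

Precedence pushes Planning to at least 10am; downstream work caps Planning at 1pm.
Planning at 10am is achievable: Budget=8am; Standup=9am; Planning=10am; VendorCall=8am; AllHands=10am; Sync=8am; Retro=9am; DesignReview=11am; One-on-one=9am.

10am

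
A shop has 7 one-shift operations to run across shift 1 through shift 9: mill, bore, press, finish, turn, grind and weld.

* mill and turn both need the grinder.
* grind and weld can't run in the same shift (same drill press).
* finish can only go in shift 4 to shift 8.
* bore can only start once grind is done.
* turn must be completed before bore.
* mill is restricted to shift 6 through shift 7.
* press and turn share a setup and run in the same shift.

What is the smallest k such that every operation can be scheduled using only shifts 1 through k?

The precedence chain requires at least 2 distinct shifts.
mill can't be placed before shift 6, so the schedule must run through at least shift 6.
6 works (last occupied shift: shift 6): for example mill in shift 6; press in shift 1; finish in shift 4; weld in shift 2; bore in shift 2; turn in shift 1; grind in shift 1.

6 shifts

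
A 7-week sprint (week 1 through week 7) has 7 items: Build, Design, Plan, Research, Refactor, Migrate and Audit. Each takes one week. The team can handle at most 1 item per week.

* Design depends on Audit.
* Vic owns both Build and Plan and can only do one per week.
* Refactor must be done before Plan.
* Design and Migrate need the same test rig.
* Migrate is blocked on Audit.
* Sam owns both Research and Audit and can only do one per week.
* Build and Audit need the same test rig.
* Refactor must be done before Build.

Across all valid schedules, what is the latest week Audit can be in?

Downstream work caps Audit at week 6.
Audit at week 5 is achievable: Plan -> week 3; Refactor -> week 1; Build -> week 2; Research -> week 4; Migrate -> week 7; Design -> week 6; Audit -> week 5.
Nothing later works — the conflict and capacity constraints rule out every week after week 5.

week 5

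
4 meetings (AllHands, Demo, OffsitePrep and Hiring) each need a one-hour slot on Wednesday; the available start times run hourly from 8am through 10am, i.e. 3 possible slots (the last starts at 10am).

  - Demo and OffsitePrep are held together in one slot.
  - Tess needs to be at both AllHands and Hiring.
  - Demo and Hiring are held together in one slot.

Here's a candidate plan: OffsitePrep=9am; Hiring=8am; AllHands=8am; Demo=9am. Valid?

Demo and OffsitePrep are held together in one slot — holds.
Tess needs to be at both AllHands and Hiring — violated.
Demo and Hiring are held together in one slot — violated.

No — it violates: Demo and Hiring are held together in one slot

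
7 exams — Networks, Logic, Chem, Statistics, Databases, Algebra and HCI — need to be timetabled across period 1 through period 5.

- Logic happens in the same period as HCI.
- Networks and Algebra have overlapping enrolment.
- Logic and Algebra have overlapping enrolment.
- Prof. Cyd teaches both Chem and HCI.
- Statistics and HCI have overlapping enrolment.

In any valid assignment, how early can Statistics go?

Statistics at period 1 is achievable: Databases -> period 1; Logic -> period 2; Statistics -> period 1; Networks -> period 1; Chem -> period 1; HCI -> period 2; Algebra -> period 3.

period 1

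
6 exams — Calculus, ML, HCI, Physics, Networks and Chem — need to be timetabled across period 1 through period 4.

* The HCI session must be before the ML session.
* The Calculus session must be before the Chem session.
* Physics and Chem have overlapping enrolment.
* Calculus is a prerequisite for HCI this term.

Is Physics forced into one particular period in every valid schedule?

Physics can be period 1 (e.g. Physics=period 1; Calculus=period 1; Chem=period 2; Networks=period 1; ML=period 3; HCI=period 2) or period 2 (e.g. HCI in period 2; Calculus in period 1; Networks in period 1; Physics in period 2; ML in period 3; Chem in period 3).

No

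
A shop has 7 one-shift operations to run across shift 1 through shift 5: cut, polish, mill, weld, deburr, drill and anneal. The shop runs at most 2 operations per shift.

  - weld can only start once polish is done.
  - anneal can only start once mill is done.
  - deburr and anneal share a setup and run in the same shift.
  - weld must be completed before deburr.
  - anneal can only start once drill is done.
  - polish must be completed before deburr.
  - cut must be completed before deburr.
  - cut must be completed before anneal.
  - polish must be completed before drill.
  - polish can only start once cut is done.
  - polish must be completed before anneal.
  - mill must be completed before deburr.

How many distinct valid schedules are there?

22

Splitting on cut: it can be shift 1 (19), shift 2 (3). Listing each branch's schedules as (polish, mill, weld, deburr, drill, anneal) by shift number:
cut=shift 1: (2,1,3,4,3,4) (2,1,3,5,3,5) (2,1,3,5,4,5) (2,1,4,5,3,5) (2,1,4,5,4,5) (2,2,3,4,3,4) (2,2,3,5,3,5) (2,2,3,5,4,5) (2,2,4,5,3,5) (2,2,4,5,4,5) (2,3,3,5,4,5) (2,3,4,5,3,5) (2,3,4,5,4,5) (2,4,3,5,3,5) (2,4,3,5,4,5) (2,4,4,5,3,5) (3,1,4,5,4,5) (3,2,4,5,4,5) (3,3,4,5,4,5) — 19.
cut=shift 2: (3,1,4,5,4,5) (3,2,4,5,4,5) (3,3,4,5,4,5) — 3.
Summing: 19 + 3 = 22.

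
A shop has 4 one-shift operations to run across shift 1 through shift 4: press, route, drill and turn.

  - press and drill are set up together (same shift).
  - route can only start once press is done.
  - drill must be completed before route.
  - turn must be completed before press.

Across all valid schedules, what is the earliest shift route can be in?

Precedence pushes route to at least shift 3.
route at shift 3 is achievable: press -> shift 2, route -> shift 3, drill -> shift 2, turn -> shift 1.

shift 3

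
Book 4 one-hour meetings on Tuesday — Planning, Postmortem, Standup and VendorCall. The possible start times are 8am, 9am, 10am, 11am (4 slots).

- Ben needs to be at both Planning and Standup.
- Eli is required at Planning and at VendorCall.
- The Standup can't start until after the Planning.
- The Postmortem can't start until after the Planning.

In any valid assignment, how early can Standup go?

Precedence pushes Standup to at least 9am.
Standup at 9am is achievable: Postmortem=9am; VendorCall=9am; Planning=8am; Standup=9am.

9am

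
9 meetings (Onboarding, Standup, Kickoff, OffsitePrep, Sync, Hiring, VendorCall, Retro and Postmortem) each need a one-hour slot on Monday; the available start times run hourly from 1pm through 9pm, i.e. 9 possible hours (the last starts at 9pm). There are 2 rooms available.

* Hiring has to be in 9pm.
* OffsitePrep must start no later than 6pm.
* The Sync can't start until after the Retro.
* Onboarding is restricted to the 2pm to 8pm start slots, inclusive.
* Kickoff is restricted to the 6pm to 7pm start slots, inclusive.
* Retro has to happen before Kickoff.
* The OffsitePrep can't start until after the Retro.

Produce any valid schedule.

OffsitePrep in 2pm, Kickoff in 6pm, VendorCall in 3pm, Standup in 1pm, Hiring in 9pm, Postmortem in 4pm, Retro in 1pm, Sync in 3pm, Onboarding in 2pm

Checking: Retro(1pm) before Kickoff(6pm); Retro(1pm) before Sync(3pm); Retro(1pm) before OffsitePrep(2pm); OffsitePrep=2pm in [1pm,6pm]; Onboarding=2pm in [2pm,8pm]; Kickoff=6pm in [6pm,7pm]; Hiring=9pm in [9pm,9pm]; max 2 per hour (cap 2).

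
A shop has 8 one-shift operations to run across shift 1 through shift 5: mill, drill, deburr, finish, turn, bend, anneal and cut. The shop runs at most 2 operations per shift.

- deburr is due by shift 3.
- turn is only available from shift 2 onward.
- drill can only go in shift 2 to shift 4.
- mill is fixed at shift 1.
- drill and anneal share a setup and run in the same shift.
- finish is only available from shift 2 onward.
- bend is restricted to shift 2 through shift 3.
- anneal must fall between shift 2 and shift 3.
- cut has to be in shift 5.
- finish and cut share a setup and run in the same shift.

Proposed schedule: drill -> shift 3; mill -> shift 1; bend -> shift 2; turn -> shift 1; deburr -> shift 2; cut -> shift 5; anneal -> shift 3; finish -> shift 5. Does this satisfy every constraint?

No — it violates: turn is only available from shift 2 onward

bend is restricted to shift 2 through shift 3 — holds.
The shop runs at most 2 operations per shift — holds.
finish and cut share a setup and run in the same shift — holds.
deburr is due by shift 3 — holds.
drill can only go in shift 2 to shift 4 — holds.
drill and anneal share a setup and run in the same shift — holds.
turn is only available from shift 2 onward — violated.
finish is only available from shift 2 onward — holds.
cut has to be in shift 5 — holds.
anneal must fall between shift 2 and shift 3 — holds.
mill is fixed at shift 1 — holds.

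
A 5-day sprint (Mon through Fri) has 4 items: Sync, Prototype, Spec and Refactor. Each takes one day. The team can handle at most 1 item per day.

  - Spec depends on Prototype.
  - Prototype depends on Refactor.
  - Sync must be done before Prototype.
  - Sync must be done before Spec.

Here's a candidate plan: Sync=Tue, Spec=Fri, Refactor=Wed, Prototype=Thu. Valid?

The team can handle at most 1 item per day — holds.
Sync must be done before Prototype — holds.
Sync must be done before Spec — holds.
Prototype depends on Refactor — holds.
Spec depends on Prototype — holds.

Yes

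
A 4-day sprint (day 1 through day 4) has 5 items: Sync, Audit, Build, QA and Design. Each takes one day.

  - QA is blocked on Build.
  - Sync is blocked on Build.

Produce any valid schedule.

Sync -> day 2, Audit -> day 1, Design -> day 1, Build -> day 1, QA -> day 2

Checking: Build(day 1) before Sync(day 2); Build(day 1) before QA(day 2).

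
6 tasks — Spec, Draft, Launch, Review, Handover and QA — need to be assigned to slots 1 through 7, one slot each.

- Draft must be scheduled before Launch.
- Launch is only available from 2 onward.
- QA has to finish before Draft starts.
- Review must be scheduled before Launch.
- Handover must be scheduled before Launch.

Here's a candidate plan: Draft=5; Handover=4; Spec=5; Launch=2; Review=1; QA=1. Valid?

Draft must be scheduled before Launch — violated.
QA has to finish before Draft starts — holds.
Handover must be scheduled before Launch — violated.
Launch is only available from 2 onward — holds.
Review must be scheduled before Launch — holds.

No. Draft must be scheduled before Launch is not satisfied.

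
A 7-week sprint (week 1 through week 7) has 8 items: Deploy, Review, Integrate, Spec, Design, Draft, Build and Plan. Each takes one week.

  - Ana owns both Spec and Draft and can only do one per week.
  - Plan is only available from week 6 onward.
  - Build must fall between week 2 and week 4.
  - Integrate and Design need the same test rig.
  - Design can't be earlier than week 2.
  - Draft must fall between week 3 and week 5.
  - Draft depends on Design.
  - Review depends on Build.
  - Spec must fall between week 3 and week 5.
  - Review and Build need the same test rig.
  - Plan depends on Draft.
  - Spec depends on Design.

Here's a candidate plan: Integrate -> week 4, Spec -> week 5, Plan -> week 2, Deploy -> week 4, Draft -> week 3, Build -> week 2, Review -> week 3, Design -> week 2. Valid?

No — it violates: Plan is only available from week 6 onward

Build must fall between week 2 and week 4 — holds.
Draft must fall between week 3 and week 5 — holds.
Ana owns both Spec and Draft and can only do one per week — holds.
Design can't be earlier than week 2 — holds.
Plan depends on Draft — violated.
Review and Build need the same test rig — holds.
Spec must fall between week 3 and week 5 — holds.
Plan is only available from week 6 onward — violated.
Spec depends on Design — holds.
Draft depends on Design — holds.
Review depends on Build — holds.
Integrate and Design need the same test rig — holds.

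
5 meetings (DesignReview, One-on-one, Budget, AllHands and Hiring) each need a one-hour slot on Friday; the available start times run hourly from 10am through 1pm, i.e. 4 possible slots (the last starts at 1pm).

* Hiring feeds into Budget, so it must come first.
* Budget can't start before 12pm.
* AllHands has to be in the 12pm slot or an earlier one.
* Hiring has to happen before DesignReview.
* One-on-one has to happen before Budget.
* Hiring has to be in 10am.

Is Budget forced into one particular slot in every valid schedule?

No

Budget can be 12pm (e.g. Hiring -> 10am; One-on-one -> 10am; DesignReview -> 11am; Budget -> 12pm; AllHands -> 10am) or 1pm (e.g. AllHands=10am; One-on-one=10am; DesignReview=11am; Hiring=10am; Budget=1pm).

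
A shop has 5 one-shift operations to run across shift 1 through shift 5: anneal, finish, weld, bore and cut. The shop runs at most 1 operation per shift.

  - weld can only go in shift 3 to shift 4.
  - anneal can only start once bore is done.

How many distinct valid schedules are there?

Splitting on anneal: it can be shift 2 (4), shift 3 (4), shift 4 (4), shift 5 (12). Listing each branch's schedules as (finish, weld, bore, cut) by shift number:
anneal=shift 2: (3,4,1,5) (4,3,1,5) (5,3,1,4) (5,4,1,3) — 4.
anneal=shift 3: (1,4,2,5) (2,4,1,5) (5,4,1,2) (5,4,2,1) — 4.
anneal=shift 4: (1,3,2,5) (2,3,1,5) (5,3,1,2) (5,3,2,1) — 4.
anneal=shift 5: (1,3,2,4) (1,3,4,2) (1,4,2,3) (1,4,3,2) (2,3,1,4) (2,3,4,1) (2,4,1,3) (2,4,3,1) (3,4,1,2) (3,4,2,1) (4,3,1,2) (4,3,2,1) — 12.
Summing: 4 + 4 + 4 + 12 = 24.

24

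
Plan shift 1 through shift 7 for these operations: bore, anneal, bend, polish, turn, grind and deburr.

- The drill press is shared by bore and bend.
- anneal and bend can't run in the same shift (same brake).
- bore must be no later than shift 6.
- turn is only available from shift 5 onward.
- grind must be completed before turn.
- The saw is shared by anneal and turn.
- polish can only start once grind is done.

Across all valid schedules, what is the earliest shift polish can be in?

shift 2

Precedence pushes polish to at least shift 2.
polish at shift 2 is achievable: bore=shift 1; bend=shift 2; polish=shift 2; anneal=shift 1; grind=shift 1; deburr=shift 1; turn=shift 5.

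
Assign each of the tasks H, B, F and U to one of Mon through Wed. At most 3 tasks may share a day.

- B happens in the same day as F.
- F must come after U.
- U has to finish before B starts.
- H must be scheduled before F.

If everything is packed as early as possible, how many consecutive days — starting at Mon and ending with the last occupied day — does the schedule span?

2

The precedence chain requires at least 2 distinct days.
With at most 3 per day and 4 tasks, at least 2 days are needed.
2 works (last occupied day: Tue): for example B=Tue; H=Mon; U=Mon; F=Tue.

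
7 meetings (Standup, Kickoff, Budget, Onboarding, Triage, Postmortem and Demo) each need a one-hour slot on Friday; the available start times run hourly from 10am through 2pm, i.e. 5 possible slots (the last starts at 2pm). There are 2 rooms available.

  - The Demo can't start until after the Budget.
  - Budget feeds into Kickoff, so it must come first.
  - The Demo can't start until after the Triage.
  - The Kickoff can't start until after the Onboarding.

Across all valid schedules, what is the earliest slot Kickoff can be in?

11am

Precedence pushes Kickoff to at least 11am.
Kickoff at 11am is achievable: Standup -> 12pm; Kickoff -> 11am; Onboarding -> 10am; Demo -> 12pm; Triage -> 11am; Budget -> 10am; Postmortem -> 1pm.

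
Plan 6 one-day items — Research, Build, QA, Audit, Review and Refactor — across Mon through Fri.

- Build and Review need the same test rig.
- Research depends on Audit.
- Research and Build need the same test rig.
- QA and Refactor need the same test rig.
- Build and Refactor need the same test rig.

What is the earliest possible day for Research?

Tue

Precedence pushes Research to at least Tue.
Research at Tue is achievable: QA=Mon; Audit=Mon; Review=Tue; Refactor=Tue; Build=Mon; Research=Tue.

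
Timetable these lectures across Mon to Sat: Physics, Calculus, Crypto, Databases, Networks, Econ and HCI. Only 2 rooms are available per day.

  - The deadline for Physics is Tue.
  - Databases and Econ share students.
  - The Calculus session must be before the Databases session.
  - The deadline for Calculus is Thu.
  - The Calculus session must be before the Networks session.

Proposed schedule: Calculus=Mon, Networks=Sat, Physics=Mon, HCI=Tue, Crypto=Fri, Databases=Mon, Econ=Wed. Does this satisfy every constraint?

The deadline for Physics is Tue — holds.
Only 2 rooms are available per day — violated.
The Calculus session must be before the Databases session — violated.
The deadline for Calculus is Thu — holds.
Databases and Econ share students — holds.
The Calculus session must be before the Networks session — holds.

No. Only 2 rooms are available per day is not satisfied.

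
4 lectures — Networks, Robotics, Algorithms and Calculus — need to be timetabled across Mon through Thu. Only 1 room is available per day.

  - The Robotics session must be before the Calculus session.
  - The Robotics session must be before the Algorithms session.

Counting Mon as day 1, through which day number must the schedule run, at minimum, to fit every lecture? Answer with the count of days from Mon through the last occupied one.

The precedence chain requires at least 2 distinct days.
With at most 1 per day and 4 lectures, at least 4 days are needed.
4 works (last occupied day: Thu): for example Algorithms=Tue, Robotics=Mon, Calculus=Wed, Networks=Thu.

4 days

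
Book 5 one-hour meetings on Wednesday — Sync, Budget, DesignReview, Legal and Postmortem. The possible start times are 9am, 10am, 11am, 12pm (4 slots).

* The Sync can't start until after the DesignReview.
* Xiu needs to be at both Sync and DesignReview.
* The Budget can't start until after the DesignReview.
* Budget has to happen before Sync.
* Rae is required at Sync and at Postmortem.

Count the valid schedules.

48

Splitting on Sync: it can be 11am (12), 12pm (36). Listing each branch's schedules as (Budget, DesignReview, Legal, Postmortem):
Sync=11am: (10am,9am,9am,9am) (10am,9am,9am,10am) (10am,9am,9am,12pm) (10am,9am,10am,9am) (10am,9am,10am,10am) (10am,9am,10am,12pm) (10am,9am,11am,9am) (10am,9am,11am,10am) (10am,9am,11am,12pm) (10am,9am,12pm,9am) (10am,9am,12pm,10am) (10am,9am,12pm,12pm) — 12.
Sync=12pm: (10am,9am,9am,9am) (10am,9am,9am,10am) (10am,9am,9am,11am) (10am,9am,10am,9am) (10am,9am,10am,10am) (10am,9am,10am,11am) (10am,9am,11am,9am) (10am,9am,11am,10am) (10am,9am,11am,11am) (10am,9am,12pm,9am) (10am,9am,12pm,10am) (10am,9am,12pm,11am) (11am,9am,9am,9am) (11am,9am,9am,10am) (11am,9am,9am,11am) (11am,9am,10am,9am) (11am,9am,10am,10am) (11am,9am,10am,11am) (11am,9am,11am,9am) (11am,9am,11am,10am) (11am,9am,11am,11am) (11am,9am,12pm,9am) (11am,9am,12pm,10am) (11am,9am,12pm,11am) (11am,10am,9am,9am) (11am,10am,9am,10am) (11am,10am,9am,11am) (11am,10am,10am,9am) (11am,10am,10am,10am) (11am,10am,10am,11am) (11am,10am,11am,9am) (11am,10am,11am,10am) (11am,10am,11am,11am) (11am,10am,12pm,9am) (11am,10am,12pm,10am) (11am,10am,12pm,11am) — 36.
Summing: 12 + 36 = 48.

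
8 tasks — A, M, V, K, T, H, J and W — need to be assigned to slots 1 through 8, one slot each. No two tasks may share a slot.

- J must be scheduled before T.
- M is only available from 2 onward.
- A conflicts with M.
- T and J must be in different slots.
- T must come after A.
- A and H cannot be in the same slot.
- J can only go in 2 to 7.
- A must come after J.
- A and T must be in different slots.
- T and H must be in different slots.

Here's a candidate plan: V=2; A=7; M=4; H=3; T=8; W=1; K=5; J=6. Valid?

A conflicts with M — holds.
M is only available from 2 onward — holds.
A and T must be in different slots — holds.
T and J must be in different slots — holds.
T must come after A — holds.
A must come after J — holds.
T and H must be in different slots — holds.
J can only go in 2 to 7 — holds.
J must be scheduled before T — holds.
A and H cannot be in the same slot — holds.
No two tasks may share a slot — holds.

Yes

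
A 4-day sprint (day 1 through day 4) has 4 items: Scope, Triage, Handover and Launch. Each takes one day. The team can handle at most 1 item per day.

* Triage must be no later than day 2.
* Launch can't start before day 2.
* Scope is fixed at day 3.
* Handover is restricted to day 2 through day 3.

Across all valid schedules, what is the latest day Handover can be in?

day 2

Handover is available from day 2; Handover's own window allows nothing later than day 3.
Handover at day 2 is achievable: Scope -> day 3, Launch -> day 4, Handover -> day 2, Triage -> day 1.
Nothing later works — the capacity limit rule out every day after day 2.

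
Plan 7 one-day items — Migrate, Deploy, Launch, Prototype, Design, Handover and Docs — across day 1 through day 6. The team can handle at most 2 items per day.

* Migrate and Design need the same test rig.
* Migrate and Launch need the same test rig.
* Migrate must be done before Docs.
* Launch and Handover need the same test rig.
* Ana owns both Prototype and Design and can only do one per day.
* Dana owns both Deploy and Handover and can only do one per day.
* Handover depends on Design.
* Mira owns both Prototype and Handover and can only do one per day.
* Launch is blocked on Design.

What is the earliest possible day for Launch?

day 2

Precedence pushes Launch to at least day 2.
Launch at day 2 is achievable: Migrate -> day 3; Prototype -> day 2; Design -> day 1; Deploy -> day 1; Launch -> day 2; Docs -> day 4; Handover -> day 3.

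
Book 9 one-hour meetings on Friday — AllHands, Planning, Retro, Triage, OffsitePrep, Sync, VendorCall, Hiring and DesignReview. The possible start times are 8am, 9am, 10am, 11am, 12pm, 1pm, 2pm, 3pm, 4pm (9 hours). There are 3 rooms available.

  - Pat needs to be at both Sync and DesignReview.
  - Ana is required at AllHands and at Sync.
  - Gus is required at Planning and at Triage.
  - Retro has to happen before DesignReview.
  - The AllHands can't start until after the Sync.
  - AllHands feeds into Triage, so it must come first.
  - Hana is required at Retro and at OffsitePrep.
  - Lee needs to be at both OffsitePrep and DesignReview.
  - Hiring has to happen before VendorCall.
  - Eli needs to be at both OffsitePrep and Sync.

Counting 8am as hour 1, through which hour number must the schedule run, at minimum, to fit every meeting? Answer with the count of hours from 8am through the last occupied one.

The precedence chain requires at least 3 distinct hours.
With at most 3 per hour and 9 meetings, at least 3 hours are needed.
3 works (last occupied hour: 10am): for example VendorCall in 10am, Sync in 8am, Hiring in 8am, Planning in 9am, Triage in 10am, Retro in 8am, AllHands in 9am, DesignReview in 9am, OffsitePrep in 10am.

3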